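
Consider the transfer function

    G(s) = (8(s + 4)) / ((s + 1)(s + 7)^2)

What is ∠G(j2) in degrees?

At s = j2: numerator = 32 + j16, denominator = -11 + j118.
∠G = ∠num − ∠den = 26.565° − (95.326°) = -68.76°.

∠G(j2) ≈ -68.76°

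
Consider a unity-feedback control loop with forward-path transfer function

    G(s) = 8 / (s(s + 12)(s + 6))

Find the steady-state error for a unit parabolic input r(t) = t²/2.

G(s) has one pole at the origin.
This is a Type 1 system; Ka = lim_{s→0} s^2·G(s) = 0, so the steady-state error for a parabola input is infinite.

e_ss = ∞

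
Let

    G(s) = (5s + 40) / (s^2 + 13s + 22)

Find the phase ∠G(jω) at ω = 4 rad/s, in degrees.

∠G(j4) ≈ -56.85°

At s = j4: numerator = 40 + j20, denominator = 6 + j52.
∠G = ∠num − ∠den = 26.565° − (83.418°) = -56.85°.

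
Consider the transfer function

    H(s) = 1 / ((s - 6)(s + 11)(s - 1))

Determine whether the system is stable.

unstable

The poles can be read from the denominator factors: s = 6, -11, 1.
Since the pole(s) at s = 6, 1 lie in the right half-plane, the system is unstable.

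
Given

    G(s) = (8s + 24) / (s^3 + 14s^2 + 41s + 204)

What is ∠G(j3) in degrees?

∠G(j3) ≈ -5.906°

At s = j3: numerator = 24 + j24, denominator = 78 + j96.
∠G = ∠num − ∠den = 45° − (50.906°) = -5.906°.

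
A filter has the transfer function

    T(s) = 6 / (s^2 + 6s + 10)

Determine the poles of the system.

The poles are the roots of the denominator s^2 + 6s + 10 = 0.
Using the quadratic formula: s = (-6 ± √(-4))/2 = -3 ± 1j.

s = -3 ± j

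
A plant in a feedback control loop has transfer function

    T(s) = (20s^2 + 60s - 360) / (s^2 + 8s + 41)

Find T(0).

T(0) = -360/41 ≈ -8.780

Set s = 0: T(0) = (-360) / (41) = -360/41.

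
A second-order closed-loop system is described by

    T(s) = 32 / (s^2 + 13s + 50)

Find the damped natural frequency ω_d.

ω_d ≈ 2.784 rad/s

Comparing s^2 + 13s + 50 to s^2 + 2ζωₙs + ωₙ²: ωₙ = √50 ≈ 7.071 rad/s and ζ = 13/(2·√50) ≈ 0.9192.
ζωₙ = 13/2 = 6.5, so ω_d = ωₙ√(1−ζ²) = √(ωₙ² − (ζωₙ)²) = √(50 − 6.5²) = √7.75 ≈ 2.784 rad/s.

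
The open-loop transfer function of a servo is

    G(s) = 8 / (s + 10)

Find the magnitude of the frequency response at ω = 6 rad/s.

Substitute s = j6: numerator = 8, denominator = 10 + j6.
|G(j6)| = |8| / |10 + j6| = 8 / 11.662 ≈ 0.6860.

|G(j6)| ≈ 0.6860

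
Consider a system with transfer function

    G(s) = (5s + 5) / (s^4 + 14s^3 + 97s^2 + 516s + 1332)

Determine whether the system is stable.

The denominator s^4 + 14s^3 + 97s^2 + 516s + 1332 factors as (s + 6)^2(s^2 + 2s + 37), giving poles at s = -6, -1 ± 6j, -6.
Since all poles lie strictly in the left half-plane, the system is stable.

stable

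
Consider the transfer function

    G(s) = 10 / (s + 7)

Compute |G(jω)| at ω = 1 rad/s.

|G(j1)| ≈ 1.414

Substitute s = j1: numerator = 10, denominator = 7 + j1.
|G(j1)| = |10| / |7 + j1| = 10 / 7.0711 ≈ 1.414.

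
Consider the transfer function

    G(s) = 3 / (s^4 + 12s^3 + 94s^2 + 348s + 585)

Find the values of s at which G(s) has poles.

s = -3 ± 6j, -3 ± 2j

The poles are the roots of the denominator s^4 + 12s^3 + 94s^2 + 348s + 585 = 0.
No real roots exist; factor into two real quadratics: (s^2 + 6s + 45)(s^2 + 6s + 13) = 0.
Each quadratic gives a conjugate pair via the quadratic formula.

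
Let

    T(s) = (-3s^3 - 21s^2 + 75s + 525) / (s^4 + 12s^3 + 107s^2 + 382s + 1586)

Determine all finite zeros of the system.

Set the numerator to zero: -3s^3 - 21s^2 + 75s + 525 = 0, i.e. -3·(s^3 + 7s^2 - 25s - 175) = 0.
Factoring: (s + 7)(s + 5)(s - 5) = 0.

s = -7, -5, 5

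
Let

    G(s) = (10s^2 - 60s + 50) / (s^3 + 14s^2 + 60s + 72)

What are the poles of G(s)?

The poles are the roots of the denominator s^3 + 14s^2 + 60s + 72 = 0.
Trying s = -6: the polynomial evaluates to 0, so (s + 6) is a factor.
Dividing out leaves s^2 + 8s + 12 = 0.
Factoring the quadratic: (s + 2)(s + 6) = 0.

s = -6, -2, -6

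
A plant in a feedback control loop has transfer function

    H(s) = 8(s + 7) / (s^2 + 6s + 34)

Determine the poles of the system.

s = -3 + 5j, -3 - 5j

The poles are the roots of the denominator s^2 + 6s + 34 = 0.
Using the quadratic formula: s = (-6 ± √(-100))/2 = -3 ± 5j.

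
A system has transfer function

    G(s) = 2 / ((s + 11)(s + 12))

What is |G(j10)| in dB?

Substitute s = j10: numerator = 2, denominator = 32 + j230.
|G(j10)| = |2| / |32 + j230| = 2 / 232.22 ≈ 0.008613.
In decibels: 20·log₁₀(0.008613) ≈ -41.3 dB.

|G(j10)|_dB ≈ -41.3 dB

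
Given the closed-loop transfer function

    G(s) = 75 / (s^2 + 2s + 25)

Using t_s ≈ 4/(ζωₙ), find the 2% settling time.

t_s ≈ 4 s

Comparing s^2 + 2s + 25 to s^2 + 2ζωₙs + ωₙ²: ωₙ = 5 rad/s and ζ = 2/(2·5) = 0.2.
ζωₙ = 2/2 = 1, so t_s ≈ 4/(ζωₙ) = 4/1 = 4 s.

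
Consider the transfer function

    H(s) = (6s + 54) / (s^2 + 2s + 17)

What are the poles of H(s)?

The poles are the roots of the denominator s^2 + 2s + 17 = 0.
Using the quadratic formula: s = (-2 ± √(-64))/2 = -1 ± 4j.

s = -1 ± 4j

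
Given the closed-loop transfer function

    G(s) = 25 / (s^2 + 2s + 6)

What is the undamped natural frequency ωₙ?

Compare the denominator to the standard form s^2 + 2ζωₙs + ωₙ².
ωₙ² = 6, so ωₙ = √6 ≈ 2.449 rad/s.

ωₙ ≈ 2.449 rad/s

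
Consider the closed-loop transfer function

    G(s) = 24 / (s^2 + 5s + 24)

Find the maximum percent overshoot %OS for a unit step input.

%OS ≈ 15.5%

Comparing s^2 + 5s + 24 to s^2 + 2ζωₙs + ωₙ²: ωₙ = √24 ≈ 4.899 rad/s and ζ = 5/(2·√24) ≈ 0.5103.
%OS = 100·exp(−πζ/√(1−ζ²)) = 100·exp(−π·0.5103/√(1−0.5103²)) ≈ 15.5%.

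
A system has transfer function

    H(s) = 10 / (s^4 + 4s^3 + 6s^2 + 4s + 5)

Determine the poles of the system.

The poles are the roots of the denominator s^4 + 4s^3 + 6s^2 + 4s + 5 = 0.
No real roots exist; factor into two real quadratics: (s^2 + 1)(s^2 + 4s + 5) = 0.
Each quadratic gives a conjugate pair via the quadratic formula.

s = ±j, -2 ± j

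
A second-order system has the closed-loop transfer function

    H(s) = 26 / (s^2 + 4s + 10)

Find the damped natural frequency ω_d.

Comparing s^2 + 4s + 10 to s^2 + 2ζωₙs + ωₙ²: ωₙ = √10 ≈ 3.162 rad/s and ζ = 4/(2·√10) ≈ 0.6325.
ζωₙ = 4/2 = 2, so ω_d = ωₙ√(1−ζ²) = √(ωₙ² − (ζωₙ)²) = √(10 − 2²) = √6 ≈ 2.449 rad/s.

ω_d ≈ 2.449 rad/s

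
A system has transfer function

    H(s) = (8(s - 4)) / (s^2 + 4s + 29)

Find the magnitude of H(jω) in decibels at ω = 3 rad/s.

Substitute s = j3: numerator = -32 + j24, denominator = 20 + j12.
|H(j3)| = |-32 + j24| / |20 + j12| = 40 / 23.324 ≈ 1.715.
In decibels: 20·log₁₀(1.715) ≈ 4.69 dB.

|H(j3)|_dB ≈ 4.69 dB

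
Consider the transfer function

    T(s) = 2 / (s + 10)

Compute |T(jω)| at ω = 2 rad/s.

Substitute s = j2: numerator = 2, denominator = 10 + j2.
|T(j2)| = |2| / |10 + j2| = 2 / 10.198 ≈ 0.1961.

|T(j2)| ≈ 0.1961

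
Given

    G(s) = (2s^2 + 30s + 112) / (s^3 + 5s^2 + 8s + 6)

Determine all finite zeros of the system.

Set the numerator to zero: 2s^2 + 30s + 112 = 0, i.e. 2·(s^2 + 15s + 56) = 0.
Factoring: (s + 7)(s + 8) = 0.

s = -7, -8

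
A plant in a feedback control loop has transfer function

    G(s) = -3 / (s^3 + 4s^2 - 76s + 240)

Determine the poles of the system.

s = 4 ± 2j, -12

The poles are the roots of the denominator s^3 + 4s^2 - 76s + 240 = 0.
Trying s = -12: the polynomial evaluates to 0, so (s + 12) is a factor.
Dividing out leaves s^2 - 8s + 20 = 0.
The quadratic formula then gives s = 4 ± 2j.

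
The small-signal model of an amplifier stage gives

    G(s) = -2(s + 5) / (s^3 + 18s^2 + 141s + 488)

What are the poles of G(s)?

The poles are the roots of the denominator s^3 + 18s^2 + 141s + 488 = 0.
Trying s = -8: the polynomial evaluates to 0, so (s + 8) is a factor.
Dividing out leaves s^2 + 10s + 61 = 0.
The quadratic formula then gives s = -5 ± 6j.

s = -5 + 6j, -5 - 6j, -8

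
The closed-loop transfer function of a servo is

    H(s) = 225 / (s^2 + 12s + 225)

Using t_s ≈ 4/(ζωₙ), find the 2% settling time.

t_s ≈ 0.6667 s

Comparing s^2 + 12s + 225 to s^2 + 2ζωₙs + ωₙ²: ωₙ = 15 rad/s and ζ = 12/(2·15) = 0.4.
ζωₙ = 12/2 = 6, so t_s ≈ 4/(ζωₙ) = 4/6 ≈ 0.6667 s.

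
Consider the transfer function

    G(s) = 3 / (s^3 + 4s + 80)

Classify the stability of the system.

The denominator s^3 + 4s + 80 factors as (s + 4)(s^2 - 4s + 20), giving poles at s = -4, 2 ± 4j.
Since the pole(s) at s = 2 + 4j, 2 - 4j lie in the right half-plane, the system is unstable.

unstable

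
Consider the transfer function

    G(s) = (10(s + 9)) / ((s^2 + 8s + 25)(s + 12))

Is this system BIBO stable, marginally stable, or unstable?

The poles can be read from the denominator factors: s = -4 + 3j, -4 - 3j, -12.
Since all poles lie strictly in the left half-plane, the system is stable.

stable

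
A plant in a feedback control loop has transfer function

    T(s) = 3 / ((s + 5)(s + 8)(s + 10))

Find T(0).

T(0) = 3/400 ≈ 0.007500

At s = 0 each factor (s + a) contributes a and each (s^2 + bs + c) contributes c.
T(0) = 3·1 / ((5) · (8) · (10)) = 3/400 = 3/400.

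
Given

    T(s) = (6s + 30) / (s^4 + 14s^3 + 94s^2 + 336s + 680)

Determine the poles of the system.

s = -5 ± 3j, -2 ± 4j

The poles are the roots of the denominator s^4 + 14s^3 + 94s^2 + 336s + 680 = 0.
No real roots exist; factor into two real quadratics: (s^2 + 10s + 34)(s^2 + 4s + 20) = 0.
Each quadratic gives a conjugate pair via the quadratic formula.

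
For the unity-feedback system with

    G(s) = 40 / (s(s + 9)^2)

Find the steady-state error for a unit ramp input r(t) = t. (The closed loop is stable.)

G(s) has one pole at the origin.
This is a Type 1 system. Kv = lim_{s→0} s·G(s) = 40/81.
e_ss = 1/Kv = 1/(40/81) = 81/40 ≈ 2.025.

e_ss = 2.025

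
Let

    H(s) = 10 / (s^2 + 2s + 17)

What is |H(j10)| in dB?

|H(j10)|_dB ≈ -18.6 dB

Substitute s = j10: numerator = 10, denominator = -83 + j20.
|H(j10)| = |10| / |-83 + j20| = 10 / 85.376 ≈ 0.1171.
In decibels: 20·log₁₀(0.1171) ≈ -18.6 dB.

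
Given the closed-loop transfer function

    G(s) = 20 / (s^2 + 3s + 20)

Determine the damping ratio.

Compare the denominator to the standard form s^2 + 2ζωₙs + ωₙ².
ωₙ² = 20, so ωₙ = √20 ≈ 4.472 rad/s.
2ζωₙ = 3, so ζ = 3/(2·√20) ≈ 0.3354.

ζ ≈ 0.3354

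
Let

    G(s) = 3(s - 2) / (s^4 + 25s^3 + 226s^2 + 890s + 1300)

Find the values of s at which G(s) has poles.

s = -5 + j, -5 - j, -5, -10

The poles are the roots of the denominator s^4 + 25s^3 + 226s^2 + 890s + 1300 = 0.
Trying s = -5: the polynomial evaluates to 0, so (s + 5) is a factor.
Dividing out leaves s^3 + 20s^2 + 126s + 260 = 0.
This factors further as (s^2 + 10s + 26)(s + 10) = 0.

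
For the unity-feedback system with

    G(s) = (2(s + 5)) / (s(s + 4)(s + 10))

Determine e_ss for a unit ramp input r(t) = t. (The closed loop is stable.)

e_ss = 4

G(s) has one pole at the origin.
This is a Type 1 system. Kv = lim_{s→0} s·G(s) = 10/40 = 1/4.
e_ss = 1/Kv = 1/(1/4) = 4.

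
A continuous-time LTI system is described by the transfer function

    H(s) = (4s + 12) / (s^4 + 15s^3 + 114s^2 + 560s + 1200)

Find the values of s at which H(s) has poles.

The poles are the roots of the denominator s^4 + 15s^3 + 114s^2 + 560s + 1200 = 0.
Trying s = -6: the polynomial evaluates to 0, so (s + 6) is a factor.
Dividing out leaves s^3 + 9s^2 + 60s + 200 = 0.
This factors further as (s^2 + 4s + 40)(s + 5) = 0.

s = -2 ± 6j, -6, -5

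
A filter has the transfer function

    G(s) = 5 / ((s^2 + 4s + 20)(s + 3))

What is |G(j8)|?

Substitute s = j8: numerator = 5, denominator = -388 - j256.
|G(j8)| = |5| / |-388 - j256| = 5 / 464.84 ≈ 0.01076.

|G(j8)| ≈ 0.01076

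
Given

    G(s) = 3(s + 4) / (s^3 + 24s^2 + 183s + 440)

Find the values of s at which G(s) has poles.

The poles are the roots of the denominator s^3 + 24s^2 + 183s + 440 = 0.
Trying s = -8: the polynomial evaluates to 0, so (s + 8) is a factor.
Dividing out leaves s^2 + 16s + 55 = 0.
Factoring the quadratic: (s + 11)(s + 5) = 0.

s = -8, -11, -5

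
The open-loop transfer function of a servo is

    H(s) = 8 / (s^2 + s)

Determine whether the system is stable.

marginally stable

The denominator s^2 + s factors as s(s + 1), giving poles at s = 0, -1.
Since the simple pole(s) at s = 0 lie on the jω-axis with none in the right half-plane, the system is marginally stable.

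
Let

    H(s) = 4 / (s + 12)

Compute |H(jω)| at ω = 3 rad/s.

|H(j3)| ≈ 0.3234

Substitute s = j3: numerator = 4, denominator = 12 + j3.
|H(j3)| = |4| / |12 + j3| = 4 / 12.369 ≈ 0.3234.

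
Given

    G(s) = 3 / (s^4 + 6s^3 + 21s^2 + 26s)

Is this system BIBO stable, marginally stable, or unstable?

marginally stable

The denominator s^4 + 6s^3 + 21s^2 + 26s factors as s(s + 2)(s^2 + 4s + 13), giving poles at s = 0, -2, -2 + 3j, -2 - 3j.
Since the simple pole(s) at s = 0 lie on the jω-axis with none in the right half-plane, the system is marginally stable.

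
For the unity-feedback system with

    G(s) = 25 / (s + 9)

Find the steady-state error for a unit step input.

G(s) has no poles at the origin.
This is a Type 0 system. Kp = lim_{s→0} G(s) = 25/9.
e_ss = 1/(1 + Kp) = 1/(1 + 25/9) = 9/34 ≈ 0.2647.

e_ss = 0.2647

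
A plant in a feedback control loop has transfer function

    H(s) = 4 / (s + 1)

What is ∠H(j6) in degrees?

At s = j6: numerator = 4, denominator = 1 + j6.
∠H = ∠num − ∠den = 0° − (80.538°) = -80.54°.

∠H(j6) ≈ -80.54°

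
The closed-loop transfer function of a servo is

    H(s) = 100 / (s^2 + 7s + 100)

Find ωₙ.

ωₙ = 10 rad/s

Compare the denominator to the standard form s^2 + 2ζωₙs + ωₙ².
ωₙ² = 100, so ωₙ = 10 rad/s.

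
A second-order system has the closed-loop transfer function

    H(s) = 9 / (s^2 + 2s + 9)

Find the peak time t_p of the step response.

t_p ≈ 1.111 s

Comparing s^2 + 2s + 9 to s^2 + 2ζωₙs + ωₙ²: ωₙ = 3 rad/s and ζ = 2/(2·3) ≈ 0.3333.
ζωₙ = 2/2 = 1, so ω_d = ωₙ√(1−ζ²) = √(ωₙ² − (ζωₙ)²) = √(9 − 1²) = √8 ≈ 2.828 rad/s.
t_p = π/ω_d = π/2.828 ≈ 1.111 s.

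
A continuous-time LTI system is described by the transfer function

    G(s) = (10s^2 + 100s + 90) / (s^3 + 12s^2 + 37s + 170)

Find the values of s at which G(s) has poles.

The poles are the roots of the denominator s^3 + 12s^2 + 37s + 170 = 0.
Trying s = -10: the polynomial evaluates to 0, so (s + 10) is a factor.
Dividing out leaves s^2 + 2s + 17 = 0.
The quadratic formula then gives s = -1 ± 4j.

s = -1 ± 4j, -10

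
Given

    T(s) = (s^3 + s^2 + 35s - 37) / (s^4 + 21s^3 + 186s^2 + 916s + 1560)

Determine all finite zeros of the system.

s = 1, -1 ± 6j

Set the numerator to zero: s^3 + s^2 + 35s - 37 = 0.
Factoring: (s - 1)(s^2 + 2s + 37) = 0.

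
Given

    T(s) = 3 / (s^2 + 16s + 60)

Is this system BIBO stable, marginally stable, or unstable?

stable

The denominator s^2 + 16s + 60 factors as (s + 6)(s + 10), giving poles at s = -6, -10.
Since all poles lie strictly in the left half-plane, the system is stable.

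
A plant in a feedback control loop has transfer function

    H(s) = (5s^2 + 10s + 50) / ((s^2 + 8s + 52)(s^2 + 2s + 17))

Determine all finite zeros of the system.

s = -1 ± 3j

Set the numerator to zero: 5s^2 + 10s + 50 = 0, i.e. 5·(s^2 + 2s + 10) = 0.
Factoring: (s^2 + 2s + 10) = 0.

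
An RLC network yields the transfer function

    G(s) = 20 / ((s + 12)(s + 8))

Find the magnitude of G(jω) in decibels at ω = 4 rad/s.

|G(j4)|_dB ≈ -15.1 dB

Substitute s = j4: numerator = 20, denominator = 80 + j80.
|G(j4)| = |20| / |80 + j80| = 20 / 113.14 ≈ 0.1768.
In decibels: 20·log₁₀(0.1768) ≈ -15.1 dB.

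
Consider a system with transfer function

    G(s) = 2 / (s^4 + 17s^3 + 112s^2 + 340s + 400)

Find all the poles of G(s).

s = -5, -4 + 2j, -4 - 2j, -4

The poles are the roots of the denominator s^4 + 17s^3 + 112s^2 + 340s + 400 = 0.
Trying s = -5: the polynomial evaluates to 0, so (s + 5) is a factor.
Dividing out leaves s^3 + 12s^2 + 52s + 80 = 0.
This factors further as (s^2 + 8s + 20)(s + 4) = 0.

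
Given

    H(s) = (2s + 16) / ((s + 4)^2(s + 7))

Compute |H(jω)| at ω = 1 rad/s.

Substitute s = j1: numerator = 16 + j2, denominator = 97 + j71.
|H(j1)| = |16 + j2| / |97 + j71| = 16.125 / 120.21 ≈ 0.1341.

|H(j1)| ≈ 0.1341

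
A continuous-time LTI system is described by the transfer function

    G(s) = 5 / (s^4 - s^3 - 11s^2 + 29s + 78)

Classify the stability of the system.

The denominator s^4 - s^3 - 11s^2 + 29s + 78 factors as (s + 3)(s^2 - 6s + 13)(s + 2), giving poles at s = -3, 3 + 2j, 3 - 2j, -2.
Since the pole(s) at s = 3 ± 2j lie in the right half-plane, the system is unstable.

unstable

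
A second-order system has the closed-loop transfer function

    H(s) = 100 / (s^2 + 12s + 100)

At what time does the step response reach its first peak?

Comparing s^2 + 12s + 100 to s^2 + 2ζωₙs + ωₙ²: ωₙ = 10 rad/s and ζ = 12/(2·10) = 0.6.
ζωₙ = 12/2 = 6, so ω_d = ωₙ√(1−ζ²) = √(ωₙ² − (ζωₙ)²) = √(100 − 6²) = √64 = 8 rad/s.
t_p = π/ω_d = π/8 ≈ 0.3927 s.

t_p ≈ 0.3927 s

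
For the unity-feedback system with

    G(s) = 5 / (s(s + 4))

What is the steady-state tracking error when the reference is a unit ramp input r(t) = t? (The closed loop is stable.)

e_ss = 0.8000

G(s) has one pole at the origin.
This is a Type 1 system. Kv = lim_{s→0} s·G(s) = 5/4.
e_ss = 1/Kv = 1/(5/4) = 4/5 ≈ 0.8000.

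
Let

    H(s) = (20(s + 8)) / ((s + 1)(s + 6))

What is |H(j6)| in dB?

Substitute s = j6: numerator = 160 + j120, denominator = -30 + j42.
|H(j6)| = |160 + j120| / |-30 + j42| = 200 / 51.614 ≈ 3.875.
In decibels: 20·log₁₀(3.875) ≈ 11.8 dB.

|H(j6)|_dB ≈ 11.8 dB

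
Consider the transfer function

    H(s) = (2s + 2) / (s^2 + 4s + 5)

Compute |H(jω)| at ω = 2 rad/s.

Substitute s = j2: numerator = 2 + j4, denominator = 1 + j8.
|H(j2)| = |2 + j4| / |1 + j8| = 4.4721 / 8.0623 ≈ 0.5547.

|H(j2)| ≈ 0.5547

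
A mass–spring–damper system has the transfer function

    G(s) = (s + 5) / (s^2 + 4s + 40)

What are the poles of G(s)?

s = -2 ± 6j

The poles are the roots of the denominator s^2 + 4s + 40 = 0.
Using the quadratic formula: s = (-4 ± √(-144))/2 = -2 ± 6j.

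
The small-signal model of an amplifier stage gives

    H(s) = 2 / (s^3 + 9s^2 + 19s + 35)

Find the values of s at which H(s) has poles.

s = -1 + 2j, -1 - 2j, -7

The poles are the roots of the denominator s^3 + 9s^2 + 19s + 35 = 0.
Trying s = -7: the polynomial evaluates to 0, so (s + 7) is a factor.
Dividing out leaves s^2 + 2s + 5 = 0.
The quadratic formula then gives s = -1 ± 2j.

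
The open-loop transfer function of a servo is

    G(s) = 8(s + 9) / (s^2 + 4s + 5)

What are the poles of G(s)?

s = -2 ± j

The poles are the roots of the denominator s^2 + 4s + 5 = 0.
Using the quadratic formula: s = (-4 ± √(-4))/2 = -2 ± 1j.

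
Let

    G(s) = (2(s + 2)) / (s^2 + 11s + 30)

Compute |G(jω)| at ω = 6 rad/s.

Substitute s = j6: numerator = 4 + j12, denominator = -6 + j66.
|G(j6)| = |4 + j12| / |-6 + j66| = 12.649 / 66.272 ≈ 0.1909.

|G(j6)| ≈ 0.1909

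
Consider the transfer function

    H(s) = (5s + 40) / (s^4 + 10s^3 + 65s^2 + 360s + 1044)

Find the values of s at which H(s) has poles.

s = 6j, -6j, -5 + 2j, -5 - 2j

The poles are the roots of the denominator s^4 + 10s^3 + 65s^2 + 360s + 1044 = 0.
No real roots exist; factor into two real quadratics: (s^2 + 36)(s^2 + 10s + 29) = 0.
Each quadratic gives a conjugate pair via the quadratic formula.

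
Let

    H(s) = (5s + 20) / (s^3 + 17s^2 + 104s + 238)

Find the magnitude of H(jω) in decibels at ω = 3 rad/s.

|H(j3)|_dB ≈ -21.5 dB

Substitute s = j3: numerator = 20 + j15, denominator = 85 + j285.
|H(j3)| = |20 + j15| / |85 + j285| = 25 / 297.41 ≈ 0.08406.
In decibels: 20·log₁₀(0.08406) ≈ -21.5 dB.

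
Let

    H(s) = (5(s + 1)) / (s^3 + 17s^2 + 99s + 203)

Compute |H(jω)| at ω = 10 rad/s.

|H(j10)| ≈ 0.03357

Substitute s = j10: numerator = 5 + j50, denominator = -1497 - j10.
|H(j10)| = |5 + j50| / |-1497 - j10| = 50.249 / 1497.0 ≈ 0.03357.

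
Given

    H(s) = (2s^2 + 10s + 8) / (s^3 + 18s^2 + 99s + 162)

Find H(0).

Set s = 0: H(0) = (8) / (162) = 4/81.

H(0) = 4/81 ≈ 0.04938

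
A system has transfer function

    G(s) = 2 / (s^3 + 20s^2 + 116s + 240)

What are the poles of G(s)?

The poles are the roots of the denominator s^3 + 20s^2 + 116s + 240 = 0.
Trying s = -12: the polynomial evaluates to 0, so (s + 12) is a factor.
Dividing out leaves s^2 + 8s + 20 = 0.
The quadratic formula then gives s = -4 ± 2j.

s = -12, -4 ± 2j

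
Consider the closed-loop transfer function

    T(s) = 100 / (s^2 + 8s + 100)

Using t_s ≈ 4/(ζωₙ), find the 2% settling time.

t_s ≈ 1 s

Comparing s^2 + 8s + 100 to s^2 + 2ζωₙs + ωₙ²: ωₙ = 10 rad/s and ζ = 8/(2·10) = 0.4.
ζωₙ = 8/2 = 4, so t_s ≈ 4/(ζωₙ) = 4/4 = 1 s.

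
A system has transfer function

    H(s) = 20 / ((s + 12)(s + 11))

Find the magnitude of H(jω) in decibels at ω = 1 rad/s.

Substitute s = j1: numerator = 20, denominator = 131 + j23.
|H(j1)| = |20| / |131 + j23| = 20 / 133.00 ≈ 0.1504.
In decibels: 20·log₁₀(0.1504) ≈ -16.5 dB.

|H(j1)|_dB ≈ -16.5 dB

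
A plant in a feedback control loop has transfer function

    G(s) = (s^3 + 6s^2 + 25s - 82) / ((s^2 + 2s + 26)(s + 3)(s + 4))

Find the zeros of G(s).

Set the numerator to zero: s^3 + 6s^2 + 25s - 82 = 0.
Factoring: (s - 2)(s^2 + 8s + 41) = 0.

s = 2, -4 + 5j, -4 - 5j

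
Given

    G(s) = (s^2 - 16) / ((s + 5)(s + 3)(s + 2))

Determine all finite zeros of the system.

Set the numerator to zero: s^2 - 16 = 0.
Factoring: (s + 4)(s - 4) = 0.

s = -4, 4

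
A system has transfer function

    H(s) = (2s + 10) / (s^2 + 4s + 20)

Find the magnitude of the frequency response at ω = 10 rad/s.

Substitute s = j10: numerator = 10 + j20, denominator = -80 + j40.
|H(j10)| = |10 + j20| / |-80 + j40| = 22.361 / 89.443 = 0.2500.

|H(j10)| = 0.2500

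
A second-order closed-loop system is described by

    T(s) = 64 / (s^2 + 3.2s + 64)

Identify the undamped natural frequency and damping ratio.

ωₙ = 8 rad/s, ζ = 0.2

Compare the denominator to the standard form s^2 + 2ζωₙs + ωₙ².
ωₙ² = 64, so ωₙ = 8 rad/s.
2ζωₙ = 3.2, so ζ = 3.2/(2·8) = 0.2.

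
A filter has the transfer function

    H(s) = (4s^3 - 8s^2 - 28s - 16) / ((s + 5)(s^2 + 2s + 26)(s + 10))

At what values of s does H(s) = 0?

s = -1, -1, 4

Set the numerator to zero: 4s^3 - 8s^2 - 28s - 16 = 0, i.e. 4·(s^3 - 2s^2 - 7s - 4) = 0.
Factoring: (s + 1)^2(s - 4) = 0.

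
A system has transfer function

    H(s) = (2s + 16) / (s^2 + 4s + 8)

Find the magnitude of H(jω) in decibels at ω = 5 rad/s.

Substitute s = j5: numerator = 16 + j10, denominator = -17 + j20.
|H(j5)| = |16 + j10| / |-17 + j20| = 18.868 / 26.249 ≈ 0.7188.
In decibels: 20·log₁₀(0.7188) ≈ -2.87 dB.

|H(j5)|_dB ≈ -2.87 dB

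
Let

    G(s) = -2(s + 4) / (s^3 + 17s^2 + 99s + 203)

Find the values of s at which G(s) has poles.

s = -5 ± 2j, -7

The poles are the roots of the denominator s^3 + 17s^2 + 99s + 203 = 0.
Trying s = -7: the polynomial evaluates to 0, so (s + 7) is a factor.
Dividing out leaves s^2 + 10s + 29 = 0.
The quadratic formula then gives s = -5 ± 2j.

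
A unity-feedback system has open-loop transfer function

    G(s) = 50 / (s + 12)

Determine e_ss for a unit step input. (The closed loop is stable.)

G(s) has no poles at the origin.
This is a Type 0 system. Kp = lim_{s→0} G(s) = 50/12 = 25/6.
e_ss = 1/(1 + Kp) = 1/(1 + 25/6) = 6/31 ≈ 0.1935.

e_ss = 0.1935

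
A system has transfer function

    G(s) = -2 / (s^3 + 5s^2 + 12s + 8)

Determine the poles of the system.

s = -2 ± 2j, -1

The poles are the roots of the denominator s^3 + 5s^2 + 12s + 8 = 0.
Trying s = -1: the polynomial evaluates to 0, so (s + 1) is a factor.
Dividing out leaves s^2 + 4s + 8 = 0.
The quadratic formula then gives s = -2 ± 2j.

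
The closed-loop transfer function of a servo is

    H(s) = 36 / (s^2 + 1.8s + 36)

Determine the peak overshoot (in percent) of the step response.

%OS ≈ 62.1%

Comparing s^2 + 1.8s + 36 to s^2 + 2ζωₙs + ωₙ²: ωₙ = 6 rad/s and ζ = 1.8/(2·6) = 0.15.
%OS = 100·exp(−πζ/√(1−ζ²)) = 100·exp(−π·0.15/√(1−0.15²)) ≈ 62.1%.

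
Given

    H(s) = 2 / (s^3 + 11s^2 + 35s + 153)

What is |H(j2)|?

|H(j2)| ≈ 0.01595

Substitute s = j2: numerator = 2, denominator = 109 + j62.
|H(j2)| = |2| / |109 + j62| = 2 / 125.40 ≈ 0.01595.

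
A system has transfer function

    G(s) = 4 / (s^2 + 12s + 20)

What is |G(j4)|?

|G(j4)| ≈ 0.08305

Substitute s = j4: numerator = 4, denominator = 4 + j48.
|G(j4)| = |4| / |4 + j48| = 4 / 48.166 ≈ 0.08305.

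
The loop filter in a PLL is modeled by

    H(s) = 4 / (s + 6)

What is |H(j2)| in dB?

Substitute s = j2: numerator = 4, denominator = 6 + j2.
|H(j2)| = |4| / |6 + j2| = 4 / 6.3246 ≈ 0.6325.
In decibels: 20·log₁₀(0.6325) ≈ -3.98 dB.

|H(j2)|_dB ≈ -3.98 dB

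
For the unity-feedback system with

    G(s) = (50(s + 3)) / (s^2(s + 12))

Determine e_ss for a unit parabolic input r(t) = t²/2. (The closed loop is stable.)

G(s) has 2 poles at the origin.
This is a Type 2 system. Ka = lim_{s→0} s^2·G(s) = 150/12 = 25/2.
e_ss = 1/Ka = 1/(25/2) = 2/25 ≈ 0.08000.

e_ss = 0.08000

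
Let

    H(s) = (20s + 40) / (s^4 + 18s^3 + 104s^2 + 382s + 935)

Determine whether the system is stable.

The denominator s^4 + 18s^3 + 104s^2 + 382s + 935 factors as (s^2 + 2s + 17)(s + 11)(s + 5), giving poles at s = -1 + 4j, -1 - 4j, -11, -5.
Since all poles lie strictly in the left half-plane, the system is stable.

stable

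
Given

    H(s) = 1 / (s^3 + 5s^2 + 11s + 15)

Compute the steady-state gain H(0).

H(0) = 1/15 ≈ 0.06667

Set s = 0: H(0) = (1) / (15) = 1/15.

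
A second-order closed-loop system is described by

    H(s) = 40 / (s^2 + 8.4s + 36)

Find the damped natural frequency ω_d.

Comparing s^2 + 8.4s + 36 to s^2 + 2ζωₙs + ωₙ²: ωₙ = 6 rad/s and ζ = 8.4/(2·6) = 0.7.
ζωₙ = 8.4/2 = 4.2, so ω_d = ωₙ√(1−ζ²) = √(ωₙ² − (ζωₙ)²) = √(36 − 4.2²) = √18.36 ≈ 4.285 rad/s.

ω_d ≈ 4.285 rad/s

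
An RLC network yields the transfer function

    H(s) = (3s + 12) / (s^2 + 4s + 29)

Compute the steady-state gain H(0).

H(0) = 12/29 ≈ 0.4138

Set s = 0: H(0) = (12) / (29) = 12/29.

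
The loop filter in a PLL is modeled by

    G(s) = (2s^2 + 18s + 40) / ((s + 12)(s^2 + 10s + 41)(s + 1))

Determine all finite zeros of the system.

s = -4, -5

Set the numerator to zero: 2s^2 + 18s + 40 = 0, i.e. 2·(s^2 + 9s + 20) = 0.
Factoring: (s + 4)(s + 5) = 0.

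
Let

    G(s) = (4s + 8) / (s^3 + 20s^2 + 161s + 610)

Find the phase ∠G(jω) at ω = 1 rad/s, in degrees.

∠G(j1) ≈ 11.39°

At s = j1: numerator = 8 + j4, denominator = 590 + j160.
∠G = ∠num − ∠den = 26.565° − (15.173°) = 11.39°.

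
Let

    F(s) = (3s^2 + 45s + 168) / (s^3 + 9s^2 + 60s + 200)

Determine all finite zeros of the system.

s = -8, -7

Set the numerator to zero: 3s^2 + 45s + 168 = 0, i.e. 3·(s^2 + 15s + 56) = 0.
Factoring: (s + 8)(s + 7) = 0.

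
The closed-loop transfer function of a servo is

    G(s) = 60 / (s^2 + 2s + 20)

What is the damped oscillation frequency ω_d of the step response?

Comparing s^2 + 2s + 20 to s^2 + 2ζωₙs + ωₙ²: ωₙ = √20 ≈ 4.472 rad/s and ζ = 2/(2·√20) ≈ 0.2236.
ζωₙ = 2/2 = 1, so ω_d = ωₙ√(1−ζ²) = √(ωₙ² − (ζωₙ)²) = √(20 − 1²) = √19 ≈ 4.359 rad/s.

ω_d ≈ 4.359 rad/s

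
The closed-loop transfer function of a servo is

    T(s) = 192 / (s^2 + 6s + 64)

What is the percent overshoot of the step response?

%OS ≈ 28.1%

Comparing s^2 + 6s + 64 to s^2 + 2ζωₙs + ωₙ²: ωₙ = 8 rad/s and ζ = 6/(2·8) = 0.375.
%OS = 100·exp(−πζ/√(1−ζ²)) = 100·exp(−π·0.375/√(1−0.375²)) ≈ 28.1%.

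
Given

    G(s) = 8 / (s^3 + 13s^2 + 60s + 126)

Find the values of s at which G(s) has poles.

The poles are the roots of the denominator s^3 + 13s^2 + 60s + 126 = 0.
Trying s = -7: the polynomial evaluates to 0, so (s + 7) is a factor.
Dividing out leaves s^2 + 6s + 18 = 0.
The quadratic formula then gives s = -3 ± 3j.

s = -3 + 3j, -3 - 3j, -7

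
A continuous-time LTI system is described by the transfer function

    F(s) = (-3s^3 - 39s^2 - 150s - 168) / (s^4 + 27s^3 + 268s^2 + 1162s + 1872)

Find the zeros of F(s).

s = -7, -2, -4

Set the numerator to zero: -3s^3 - 39s^2 - 150s - 168 = 0, i.e. -3·(s^3 + 13s^2 + 50s + 56) = 0.
Factoring: (s + 7)(s + 2)(s + 4) = 0.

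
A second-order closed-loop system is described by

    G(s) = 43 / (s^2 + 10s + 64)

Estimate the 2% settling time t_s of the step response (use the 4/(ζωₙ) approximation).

Comparing s^2 + 10s + 64 to s^2 + 2ζωₙs + ωₙ²: ωₙ = 8 rad/s and ζ = 10/(2·8) = 0.625.
ζωₙ = 10/2 = 5, so t_s ≈ 4/(ζωₙ) = 4/5 = 0.8000 s.

t_s ≈ 0.8000 s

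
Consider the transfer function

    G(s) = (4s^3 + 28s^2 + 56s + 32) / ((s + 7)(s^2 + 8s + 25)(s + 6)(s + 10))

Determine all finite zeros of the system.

Set the numerator to zero: 4s^3 + 28s^2 + 56s + 32 = 0, i.e. 4·(s^3 + 7s^2 + 14s + 8) = 0.
Factoring: (s + 2)(s + 4)(s + 1) = 0.

s = -2, -4, -1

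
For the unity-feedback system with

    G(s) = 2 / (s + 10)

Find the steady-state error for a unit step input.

e_ss = 0.8333

G(s) has no poles at the origin.
This is a Type 0 system. Kp = lim_{s→0} G(s) = 2/10 = 1/5.
e_ss = 1/(1 + Kp) = 1/(1 + 1/5) = 5/6 ≈ 0.8333.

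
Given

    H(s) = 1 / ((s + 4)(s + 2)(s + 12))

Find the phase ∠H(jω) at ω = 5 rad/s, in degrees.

At s = j5: numerator = 1, denominator = -354 + j275.
∠H = ∠num − ∠den = 0° − (142.16°) = -142.2°.

∠H(j5) ≈ -142.2°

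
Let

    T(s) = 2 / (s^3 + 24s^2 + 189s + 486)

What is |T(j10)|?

Substitute s = j10: numerator = 2, denominator = -1914 + j890.
|T(j10)| = |2| / |-1914 + j890| = 2 / 2110.8 ≈ 0.0009475.

|T(j10)| ≈ 0.0009475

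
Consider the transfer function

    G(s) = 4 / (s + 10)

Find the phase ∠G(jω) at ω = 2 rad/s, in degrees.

∠G(j2) ≈ -11.31°

At s = j2: numerator = 4, denominator = 10 + j2.
∠G = ∠num − ∠den = 0° − (11.310°) = -11.31°.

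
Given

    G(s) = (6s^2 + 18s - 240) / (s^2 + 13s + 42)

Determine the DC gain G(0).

G(0) = -40/7 ≈ -5.714

Set s = 0: G(0) = (-240) / (42) = -40/7.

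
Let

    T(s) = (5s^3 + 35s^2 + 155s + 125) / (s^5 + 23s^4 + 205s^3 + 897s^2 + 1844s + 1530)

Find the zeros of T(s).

Set the numerator to zero: 5s^3 + 35s^2 + 155s + 125 = 0, i.e. 5·(s^3 + 7s^2 + 31s + 25) = 0.
Factoring: (s^2 + 6s + 25)(s + 1) = 0.

s = -3 + 4j, -3 - 4j, -1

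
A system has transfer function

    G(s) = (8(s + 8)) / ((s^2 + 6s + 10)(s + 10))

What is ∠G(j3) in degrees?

At s = j3: numerator = 64 + j24, denominator = -44 + j183.
∠G = ∠num − ∠den = 20.556° − (103.52°) = -82.96°.

∠G(j3) ≈ -82.96°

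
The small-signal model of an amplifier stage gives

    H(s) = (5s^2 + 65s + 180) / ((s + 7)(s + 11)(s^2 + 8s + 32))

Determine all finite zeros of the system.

Set the numerator to zero: 5s^2 + 65s + 180 = 0, i.e. 5·(s^2 + 13s + 36) = 0.
Factoring: (s + 9)(s + 4) = 0.

s = -9, -4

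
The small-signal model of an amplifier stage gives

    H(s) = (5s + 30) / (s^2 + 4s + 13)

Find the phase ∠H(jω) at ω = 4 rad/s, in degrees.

∠H(j4) ≈ -66.93°

At s = j4: numerator = 30 + j20, denominator = -3 + j16.
∠H = ∠num − ∠den = 33.690° − (100.62°) = -66.93°.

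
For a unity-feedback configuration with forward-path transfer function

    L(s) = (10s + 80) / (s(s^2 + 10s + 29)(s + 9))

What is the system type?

The denominator has 1 factor of s at the origin (free integrator), so this is a Type 1 system.

Type 1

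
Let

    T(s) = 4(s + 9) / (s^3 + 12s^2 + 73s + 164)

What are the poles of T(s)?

s = -4 ± 5j, -4

The poles are the roots of the denominator s^3 + 12s^2 + 73s + 164 = 0.
Trying s = -4: the polynomial evaluates to 0, so (s + 4) is a factor.
Dividing out leaves s^2 + 8s + 41 = 0.
The quadratic formula then gives s = -4 ± 5j.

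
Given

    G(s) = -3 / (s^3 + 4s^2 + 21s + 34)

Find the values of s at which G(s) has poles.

s = -1 + 4j, -1 - 4j, -2

The poles are the roots of the denominator s^3 + 4s^2 + 21s + 34 = 0.
Trying s = -2: the polynomial evaluates to 0, so (s + 2) is a factor.
Dividing out leaves s^2 + 2s + 17 = 0.
The quadratic formula then gives s = -1 ± 4j.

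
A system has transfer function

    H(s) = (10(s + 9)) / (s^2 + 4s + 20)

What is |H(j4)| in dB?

Substitute s = j4: numerator = 90 + j40, denominator = 4 + j16.
|H(j4)| = |90 + j40| / |4 + j16| = 98.489 / 16.492 ≈ 5.972.
In decibels: 20·log₁₀(5.972) ≈ 15.5 dB.

|H(j4)|_dB ≈ 15.5 dB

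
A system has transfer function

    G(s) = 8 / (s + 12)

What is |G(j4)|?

|G(j4)| ≈ 0.6325

Substitute s = j4: numerator = 8, denominator = 12 + j4.
|G(j4)| = |8| / |12 + j4| = 8 / 12.649 ≈ 0.6325.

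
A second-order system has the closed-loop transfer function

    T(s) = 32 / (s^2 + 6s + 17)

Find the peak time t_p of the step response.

Comparing s^2 + 6s + 17 to s^2 + 2ζωₙs + ωₙ²: ωₙ = √17 ≈ 4.123 rad/s and ζ = 6/(2·√17) ≈ 0.7276.
ζωₙ = 6/2 = 3, so ω_d = ωₙ√(1−ζ²) = √(ωₙ² − (ζωₙ)²) = √(17 − 3²) = √8 ≈ 2.828 rad/s.
t_p = π/ω_d = π/2.828 ≈ 1.111 s.

t_p ≈ 1.111 s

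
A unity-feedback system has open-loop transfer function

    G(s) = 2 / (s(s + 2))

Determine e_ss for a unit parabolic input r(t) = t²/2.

G(s) has one pole at the origin.
This is a Type 1 system; Ka = lim_{s→0} s^2·G(s) = 0, so the steady-state error for a parabola input is infinite.

e_ss = ∞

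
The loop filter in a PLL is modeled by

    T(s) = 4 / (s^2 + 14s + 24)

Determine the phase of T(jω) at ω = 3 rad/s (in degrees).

∠T(j3) ≈ -70.35°

At s = j3: numerator = 4, denominator = 15 + j42.
∠T = ∠num − ∠den = 0° − (70.346°) = -70.35°.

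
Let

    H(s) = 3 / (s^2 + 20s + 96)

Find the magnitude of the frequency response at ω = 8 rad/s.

|H(j8)| ≈ 0.01839

Substitute s = j8: numerator = 3, denominator = 32 + j160.
|H(j8)| = |3| / |32 + j160| = 3 / 163.17 ≈ 0.01839.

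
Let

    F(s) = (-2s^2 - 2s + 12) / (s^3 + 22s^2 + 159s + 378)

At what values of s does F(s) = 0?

Set the numerator to zero: -2s^2 - 2s + 12 = 0, i.e. -2·(s^2 + s - 6) = 0.
Factoring: (s + 3)(s - 2) = 0.

s = -3, 2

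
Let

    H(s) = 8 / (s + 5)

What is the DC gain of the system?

Set s = 0: H(0) = (8) / (5) = 8/5.

H(0) = 8/5 ≈ 1.600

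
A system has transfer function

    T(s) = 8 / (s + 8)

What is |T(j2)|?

Substitute s = j2: numerator = 8, denominator = 8 + j2.
|T(j2)| = |8| / |8 + j2| = 8 / 8.2462 ≈ 0.9701.

|T(j2)| ≈ 0.9701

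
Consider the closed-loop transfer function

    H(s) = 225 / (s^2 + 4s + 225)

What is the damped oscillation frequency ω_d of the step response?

Comparing s^2 + 4s + 225 to s^2 + 2ζωₙs + ωₙ²: ωₙ = 15 rad/s and ζ = 4/(2·15) ≈ 0.1333.
ζωₙ = 4/2 = 2, so ω_d = ωₙ√(1−ζ²) = √(ωₙ² − (ζωₙ)²) = √(225 − 2²) = √221 ≈ 14.87 rad/s.

ω_d ≈ 14.87 rad/s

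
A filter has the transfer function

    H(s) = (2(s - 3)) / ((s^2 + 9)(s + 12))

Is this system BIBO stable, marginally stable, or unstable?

marginally stable

The poles can be read from the denominator factors: s = 3j, -3j, -12.
Since the simple pole(s) at s = ±3j lie on the jω-axis with none in the right half-plane, the system is marginally stable.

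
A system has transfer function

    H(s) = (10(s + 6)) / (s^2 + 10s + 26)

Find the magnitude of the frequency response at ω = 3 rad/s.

Substitute s = j3: numerator = 60 + j30, denominator = 17 + j30.
|H(j3)| = |60 + j30| / |17 + j30| = 67.082 / 34.482 ≈ 1.945.

|H(j3)| ≈ 1.945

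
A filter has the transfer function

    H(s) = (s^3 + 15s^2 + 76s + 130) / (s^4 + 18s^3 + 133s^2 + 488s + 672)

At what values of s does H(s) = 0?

s = -5 ± j, -5

Set the numerator to zero: s^3 + 15s^2 + 76s + 130 = 0.
Factoring: (s^2 + 10s + 26)(s + 5) = 0.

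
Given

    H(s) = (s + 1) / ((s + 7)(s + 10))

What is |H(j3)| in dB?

Substitute s = j3: numerator = 1 + j3, denominator = 61 + j51.
|H(j3)| = |1 + j3| / |61 + j51| = 3.1623 / 79.511 ≈ 0.03977.
In decibels: 20·log₁₀(0.03977) ≈ -28.0 dB.

|H(j3)|_dB ≈ -28.0 dB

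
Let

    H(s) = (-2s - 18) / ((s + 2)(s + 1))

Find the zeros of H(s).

s = -9

Set the numerator to zero: -2s - 18 = 0, i.e. -2·(s + 9) = 0.
So s = -9.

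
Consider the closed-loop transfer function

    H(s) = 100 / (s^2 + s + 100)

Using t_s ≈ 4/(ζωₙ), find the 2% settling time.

t_s ≈ 8 s

Comparing s^2 + s + 100 to s^2 + 2ζωₙs + ωₙ²: ωₙ = 10 rad/s and ζ = 1/(2·10) = 0.05.
ζωₙ = 1/2 = 0.5, so t_s ≈ 4/(ζωₙ) = 4/0.5 = 8 s.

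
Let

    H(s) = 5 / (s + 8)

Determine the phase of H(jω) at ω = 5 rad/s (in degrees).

At s = j5: numerator = 5, denominator = 8 + j5.
∠H = ∠num − ∠den = 0° − (32.005°) = -32.01°.

∠H(j5) ≈ -32.01°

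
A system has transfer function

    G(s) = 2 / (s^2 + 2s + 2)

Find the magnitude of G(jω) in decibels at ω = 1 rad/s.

Substitute s = j1: numerator = 2, denominator = 1 + j2.
|G(j1)| = |2| / |1 + j2| = 2 / 2.2361 ≈ 0.8944.
In decibels: 20·log₁₀(0.8944) ≈ -0.969 dB.

|G(j1)|_dB ≈ -0.969 dB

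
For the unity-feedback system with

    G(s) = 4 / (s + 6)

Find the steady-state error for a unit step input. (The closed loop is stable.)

G(s) has no poles at the origin.
This is a Type 0 system. Kp = lim_{s→0} G(s) = 4/6 = 2/3.
e_ss = 1/(1 + Kp) = 1/(1 + 2/3) = 3/5 ≈ 0.6000.

e_ss = 0.6000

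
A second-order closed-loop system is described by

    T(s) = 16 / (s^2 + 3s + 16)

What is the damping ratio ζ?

Compare the denominator to the standard form s^2 + 2ζωₙs + ωₙ².
ωₙ² = 16, so ωₙ = 4 rad/s.
2ζωₙ = 3, so ζ = 3/(2·4) = 0.375.

ζ = 0.375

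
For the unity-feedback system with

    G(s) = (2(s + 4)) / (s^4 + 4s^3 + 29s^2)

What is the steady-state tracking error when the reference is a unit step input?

G(s) has 2 poles at the origin.
This is a Type 2 system; for a step input the steady-state error is zero.

e_ss = 0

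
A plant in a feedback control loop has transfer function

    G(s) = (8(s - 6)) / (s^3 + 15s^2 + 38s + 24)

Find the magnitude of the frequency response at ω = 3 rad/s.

Substitute s = j3: numerator = -48 + j24, denominator = -111 + j87.
|G(j3)| = |-48 + j24| / |-111 + j87| = 53.666 / 141.03 ≈ 0.3805.

|G(j3)| ≈ 0.3805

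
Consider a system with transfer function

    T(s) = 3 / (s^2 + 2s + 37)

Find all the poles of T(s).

s = -1 ± 6j

The poles are the roots of the denominator s^2 + 2s + 37 = 0.
Using the quadratic formula: s = (-2 ± √(-144))/2 = -1 ± 6j.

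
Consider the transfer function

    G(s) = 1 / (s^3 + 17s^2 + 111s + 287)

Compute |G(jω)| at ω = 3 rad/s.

|G(j3)| ≈ 0.002994

Substitute s = j3: numerator = 1, denominator = 134 + j306.
|G(j3)| = |1| / |134 + j306| = 1 / 334.05 ≈ 0.002994.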